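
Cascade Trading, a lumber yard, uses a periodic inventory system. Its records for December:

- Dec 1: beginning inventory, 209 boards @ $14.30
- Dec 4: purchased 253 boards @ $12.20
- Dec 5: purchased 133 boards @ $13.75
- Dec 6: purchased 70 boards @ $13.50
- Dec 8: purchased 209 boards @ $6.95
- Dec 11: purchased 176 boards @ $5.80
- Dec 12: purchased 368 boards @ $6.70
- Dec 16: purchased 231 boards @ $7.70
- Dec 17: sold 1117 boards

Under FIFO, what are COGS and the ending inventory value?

Dec 17, 1117 sold [FIFO — oldest first]: 209 @ $14.30 + 253 @ $12.20 + 133 @ $13.75 + 70 @ $13.50 + 209 @ $6.95 + 176 @ $5.80 + 67 @ $6.70 = $11,771.30
Ending inventory: 301 @ $6.70 + 231 @ $7.70 = $3,795.40

COGS = $11,771.30; ending inventory = $3,795.40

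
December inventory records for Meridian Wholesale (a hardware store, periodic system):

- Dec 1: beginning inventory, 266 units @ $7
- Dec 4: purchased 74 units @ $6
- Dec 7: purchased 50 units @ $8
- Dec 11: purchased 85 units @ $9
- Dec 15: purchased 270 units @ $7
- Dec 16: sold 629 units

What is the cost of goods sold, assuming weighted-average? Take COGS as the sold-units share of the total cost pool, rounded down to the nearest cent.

COGS = $4,526.26

Dec 16, sell 629: 629/745 × $5,361.00 → $4,526.26
Ending inventory (cost pool remaining) = $834.74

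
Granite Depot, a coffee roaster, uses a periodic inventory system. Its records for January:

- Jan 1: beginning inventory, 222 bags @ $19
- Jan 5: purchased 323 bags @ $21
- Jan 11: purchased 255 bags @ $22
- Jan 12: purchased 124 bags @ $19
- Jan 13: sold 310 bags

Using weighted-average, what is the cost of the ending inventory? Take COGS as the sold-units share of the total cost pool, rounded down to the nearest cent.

Jan 13, sell 310: 310/924 × $18,967.00 → $6,363.38
Ending inventory (cost pool remaining) = $12,603.62

Ending inventory = $12,603.62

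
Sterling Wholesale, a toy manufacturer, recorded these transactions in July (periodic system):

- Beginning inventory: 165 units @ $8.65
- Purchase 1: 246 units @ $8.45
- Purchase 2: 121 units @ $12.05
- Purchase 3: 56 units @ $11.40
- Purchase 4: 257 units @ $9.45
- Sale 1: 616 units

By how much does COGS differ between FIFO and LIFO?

$196.00

FIFO COGS: 165 @ $8.65 + 246 @ $8.45 + 121 @ $12.05 + 56 @ $11.40 + 28 @ $9.45 = $5,867.00
LIFO COGS: 257 @ $9.45 + 56 @ $11.40 + 121 @ $12.05 + 182 @ $8.45 = $6,063.00
Difference = |$5,867.00 − $6,063.00| = $196.00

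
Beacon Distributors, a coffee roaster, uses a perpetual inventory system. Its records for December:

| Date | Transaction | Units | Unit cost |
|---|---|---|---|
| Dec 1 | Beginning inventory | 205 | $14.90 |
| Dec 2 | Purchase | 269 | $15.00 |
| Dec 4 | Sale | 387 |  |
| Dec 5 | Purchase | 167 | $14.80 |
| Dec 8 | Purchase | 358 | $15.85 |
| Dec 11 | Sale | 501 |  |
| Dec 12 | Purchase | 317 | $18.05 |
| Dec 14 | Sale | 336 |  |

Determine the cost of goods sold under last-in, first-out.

COGS = $19,586.95

Dec 4, 387 sold [LIFO — newest first]: 269 @ $15.00 + 118 @ $14.90 = $5,793.20
Dec 11, 501 sold [LIFO — newest first]: 358 @ $15.85 + 143 @ $14.80 = $7,790.70
Dec 14, 336 sold [LIFO — newest first]: 317 @ $18.05 + 19 @ $14.80 = $6,003.05
Total COGS = $5,793.20 + $7,790.70 + $6,003.05 = $19,586.95
Ending inventory: 87 @ $14.90 + 5 @ $14.80 = $1,370.30
Check: goods available $20,957.25 = COGS $19,586.95 + ending $1,370.30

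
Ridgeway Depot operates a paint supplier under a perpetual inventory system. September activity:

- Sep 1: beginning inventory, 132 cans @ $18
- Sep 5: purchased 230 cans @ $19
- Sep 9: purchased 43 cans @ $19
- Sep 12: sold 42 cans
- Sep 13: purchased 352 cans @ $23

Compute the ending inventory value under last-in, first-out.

Sep 12, 42 sold [LIFO — newest first]: 42 @ $19 = $798
Ending inventory: 132 @ $18 + 230 @ $19 + 1 @ $19 + 352 @ $23 = $14,861

Ending inventory = $14,861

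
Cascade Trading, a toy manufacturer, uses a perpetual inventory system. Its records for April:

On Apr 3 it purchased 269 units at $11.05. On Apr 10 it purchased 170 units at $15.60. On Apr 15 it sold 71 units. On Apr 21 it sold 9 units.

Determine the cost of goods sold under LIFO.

COGS = $1,248.00

Apr 15, 71 sold [LIFO — newest first]: 71 @ $15.60 = $1,107.60
Apr 21, 9 sold [LIFO — newest first]: 9 @ $15.60 = $140.40
Total COGS = $1,107.60 + $140.40 = $1,248.00
Ending inventory: 269 @ $11.05 + 90 @ $15.60 = $4,376.45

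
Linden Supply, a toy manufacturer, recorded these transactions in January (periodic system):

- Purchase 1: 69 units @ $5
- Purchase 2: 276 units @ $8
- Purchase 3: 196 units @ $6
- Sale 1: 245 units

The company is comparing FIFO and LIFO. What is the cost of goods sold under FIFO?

FIFO COGS: 69 @ $5 + 176 @ $8 = $1,753
LIFO COGS: 196 @ $6 + 49 @ $8 = $1,568

COGS = $1,753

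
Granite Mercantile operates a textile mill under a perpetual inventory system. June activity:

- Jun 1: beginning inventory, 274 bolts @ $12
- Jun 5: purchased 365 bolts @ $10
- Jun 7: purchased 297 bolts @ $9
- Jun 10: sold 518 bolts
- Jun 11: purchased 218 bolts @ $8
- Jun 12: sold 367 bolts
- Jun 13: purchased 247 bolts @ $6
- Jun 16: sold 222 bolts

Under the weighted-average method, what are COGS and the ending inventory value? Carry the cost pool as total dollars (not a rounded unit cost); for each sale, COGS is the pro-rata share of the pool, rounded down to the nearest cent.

After Jun 1: 274 on hand, pool $3,288.00 (≈ $12.0000 each)
After Jun 5: 639 on hand, pool $6,938.00 (≈ $10.8576 each)
After Jun 7: 936 on hand, pool $9,611.00 (≈ $10.2682 each)
Jun 10, sell 518: 518/936 × $9,611.00 → $5,318.90
After Jun 11: 636 on hand, pool $6,036.10 (≈ $9.4907 each)
Jun 12, sell 367: 367/636 × $6,036.10 → $3,483.09
After Jun 13: 516 on hand, pool $4,035.01 (≈ $7.8198 each)
Jun 16, sell 222: 222/516 × $4,035.01 → $1,735.99
Total COGS = $5,318.90 + $3,483.09 + $1,735.99 = $10,537.98
Ending inventory (cost pool remaining) = $2,299.02

COGS = $10,537.98; ending inventory = $2,299.02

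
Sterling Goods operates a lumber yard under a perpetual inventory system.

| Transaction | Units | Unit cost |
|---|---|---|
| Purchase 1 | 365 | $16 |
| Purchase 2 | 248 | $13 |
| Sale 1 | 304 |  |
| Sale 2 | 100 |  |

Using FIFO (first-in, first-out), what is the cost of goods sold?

COGS = $6,347

Sale 1 (304) [FIFO — oldest first]: 304 @ $16 = $4,864
Sale 2 (100) [FIFO — oldest first]: 61 @ $16 + 39 @ $13 = $1,483
Total COGS = $4,864 + $1,483 = $6,347
Ending inventory: 209 @ $13 = $2,717
Check: goods available $9,064 = COGS $6,347 + ending $2,717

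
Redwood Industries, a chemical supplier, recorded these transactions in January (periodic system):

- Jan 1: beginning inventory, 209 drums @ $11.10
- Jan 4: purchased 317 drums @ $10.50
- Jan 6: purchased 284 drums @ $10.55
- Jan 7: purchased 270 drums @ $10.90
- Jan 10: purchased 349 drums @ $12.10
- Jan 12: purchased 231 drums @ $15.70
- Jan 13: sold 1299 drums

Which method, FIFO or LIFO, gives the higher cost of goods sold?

LIFO

FIFO COGS: 209 @ $11.10 + 317 @ $10.50 + 284 @ $10.55 + 270 @ $10.90 + 219 @ $12.10 = $14,237.50
LIFO COGS: 231 @ $15.70 + 349 @ $12.10 + 270 @ $10.90 + 284 @ $10.55 + 165 @ $10.50 = $15,521.30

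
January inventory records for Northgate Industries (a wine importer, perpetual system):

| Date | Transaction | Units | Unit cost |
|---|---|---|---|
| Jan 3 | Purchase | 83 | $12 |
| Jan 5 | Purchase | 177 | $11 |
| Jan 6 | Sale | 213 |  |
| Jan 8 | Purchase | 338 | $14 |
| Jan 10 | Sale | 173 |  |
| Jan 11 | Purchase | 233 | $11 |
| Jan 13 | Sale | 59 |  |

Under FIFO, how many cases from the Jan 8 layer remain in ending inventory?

Jan 6, 213 sold [FIFO — oldest first]: 83 @ $12 + 130 @ $11 = $2,426
Jan 10, 173 sold [FIFO — oldest first]: 47 @ $11 + 126 @ $14 = $2,281
Jan 13, 59 sold [FIFO — oldest first]: 59 @ $14 = $826
Total COGS = $2,426 + $2,281 + $826 = $5,533
Ending inventory: 153 @ $14 + 233 @ $11 = $4,705

153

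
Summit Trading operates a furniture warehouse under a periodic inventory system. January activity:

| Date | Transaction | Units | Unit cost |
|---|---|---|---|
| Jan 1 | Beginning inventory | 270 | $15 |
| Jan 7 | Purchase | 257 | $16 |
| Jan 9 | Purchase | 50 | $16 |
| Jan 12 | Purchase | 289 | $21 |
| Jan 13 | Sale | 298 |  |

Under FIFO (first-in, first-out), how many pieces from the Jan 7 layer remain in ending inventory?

229

Jan 13, 298 sold [FIFO — oldest first]: 270 @ $15 + 28 @ $16 = $4,498
Ending inventory: 229 @ $16 + 50 @ $16 + 289 @ $21 = $10,533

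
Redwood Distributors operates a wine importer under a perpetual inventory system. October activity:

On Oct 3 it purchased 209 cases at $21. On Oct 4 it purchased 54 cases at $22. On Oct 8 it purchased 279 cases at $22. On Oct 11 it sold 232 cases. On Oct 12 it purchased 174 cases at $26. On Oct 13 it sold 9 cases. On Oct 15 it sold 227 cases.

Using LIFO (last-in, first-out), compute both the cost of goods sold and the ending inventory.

COGS = $10,992; ending inventory = $5,247

Oct 11, 232 sold [LIFO — newest first]: 232 @ $22 = $5,104
Oct 13, 9 sold [LIFO — newest first]: 9 @ $26 = $234
Oct 15, 227 sold [LIFO — newest first]: 165 @ $26 + 47 @ $22 + 15 @ $22 = $5,654
Total COGS = $5,104 + $234 + $5,654 = $10,992
Ending inventory: 209 @ $21 + 39 @ $22 = $5,247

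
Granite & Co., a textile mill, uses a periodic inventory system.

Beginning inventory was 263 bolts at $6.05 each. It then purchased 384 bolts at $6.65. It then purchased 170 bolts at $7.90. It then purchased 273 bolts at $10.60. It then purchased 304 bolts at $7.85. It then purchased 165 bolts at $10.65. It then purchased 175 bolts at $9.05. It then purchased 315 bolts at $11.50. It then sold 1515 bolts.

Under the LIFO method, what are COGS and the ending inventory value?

Sale 1 (1515) [LIFO — newest first]: 315 @ $11.50 + 175 @ $9.05 + 165 @ $10.65 + 304 @ $7.85 + 273 @ $10.60 + 170 @ $7.90 + 113 @ $6.65 = $14,338.15
Ending inventory: 263 @ $6.05 + 271 @ $6.65 = $3,393.30

COGS = $14,338.15; ending inventory = $3,393.30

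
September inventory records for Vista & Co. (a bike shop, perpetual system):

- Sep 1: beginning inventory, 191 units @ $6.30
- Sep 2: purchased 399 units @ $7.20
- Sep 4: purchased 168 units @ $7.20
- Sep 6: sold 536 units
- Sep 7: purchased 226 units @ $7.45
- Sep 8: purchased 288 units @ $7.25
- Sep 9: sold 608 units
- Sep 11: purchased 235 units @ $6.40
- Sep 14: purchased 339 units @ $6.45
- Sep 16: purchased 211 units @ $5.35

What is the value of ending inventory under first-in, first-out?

Sep 6, 536 sold [FIFO — oldest first]: 191 @ $6.30 + 345 @ $7.20 = $3,687.30
Sep 9, 608 sold [FIFO — oldest first]: 54 @ $7.20 + 168 @ $7.20 + 226 @ $7.45 + 160 @ $7.25 = $4,442.10
Total COGS = $3,687.30 + $4,442.10 = $8,129.40
Ending inventory: 128 @ $7.25 + 235 @ $6.40 + 339 @ $6.45 + 211 @ $5.35 = $5,747.40

Ending inventory = $5,747.40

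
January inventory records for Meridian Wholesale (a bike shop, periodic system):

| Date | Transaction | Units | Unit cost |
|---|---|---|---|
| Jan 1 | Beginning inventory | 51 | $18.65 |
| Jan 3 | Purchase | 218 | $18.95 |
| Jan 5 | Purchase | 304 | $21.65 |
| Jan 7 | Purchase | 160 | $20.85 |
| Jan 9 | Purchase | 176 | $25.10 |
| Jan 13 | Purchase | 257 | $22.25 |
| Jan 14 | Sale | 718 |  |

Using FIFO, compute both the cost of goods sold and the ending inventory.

Jan 14, 718 sold [FIFO — oldest first]: 51 @ $18.65 + 218 @ $18.95 + 304 @ $21.65 + 145 @ $20.85 = $14,687.10
Ending inventory: 15 @ $20.85 + 176 @ $25.10 + 257 @ $22.25 = $10,448.60

COGS = $14,687.10; ending inventory = $10,448.60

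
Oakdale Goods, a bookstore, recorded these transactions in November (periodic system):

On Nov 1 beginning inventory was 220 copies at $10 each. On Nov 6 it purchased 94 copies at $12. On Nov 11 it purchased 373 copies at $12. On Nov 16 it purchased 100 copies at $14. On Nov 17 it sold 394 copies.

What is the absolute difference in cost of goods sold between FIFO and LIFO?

$640

FIFO COGS: 220 @ $10 + 94 @ $12 + 80 @ $12 = $4,288
LIFO COGS: 100 @ $14 + 294 @ $12 = $4,928
Difference = |$4,288 − $4,928| = $640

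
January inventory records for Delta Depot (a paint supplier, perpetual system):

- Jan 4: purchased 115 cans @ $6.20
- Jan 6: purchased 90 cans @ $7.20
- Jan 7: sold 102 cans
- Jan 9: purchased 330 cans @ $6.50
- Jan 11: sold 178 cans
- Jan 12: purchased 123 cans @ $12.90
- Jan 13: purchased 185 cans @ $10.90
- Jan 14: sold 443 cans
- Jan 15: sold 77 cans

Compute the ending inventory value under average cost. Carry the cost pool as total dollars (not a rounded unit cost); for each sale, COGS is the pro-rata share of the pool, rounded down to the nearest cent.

After Jan 4: 115 on hand, pool $713.00 (≈ $6.2000 each)
After Jan 6: 205 on hand, pool $1,361.00 (≈ $6.6390 each)
Jan 7, sell 102: 102/205 × $1,361.00 → $677.18
After Jan 9: 433 on hand, pool $2,828.82 (≈ $6.5331 each)
Jan 11, sell 178: 178/433 × $2,828.82 → $1,162.88
After Jan 12: 378 on hand, pool $3,252.64 (≈ $8.6049 each)
After Jan 13: 563 on hand, pool $5,269.14 (≈ $9.3590 each)
Jan 14, sell 443: 443/563 × $5,269.14 → $4,146.05
Jan 15, sell 77: 77/120 × $1,123.09 → $720.64
Total COGS = $677.18 + $1,162.88 + $4,146.05 + $720.64 = $6,706.75
Ending inventory (cost pool remaining) = $402.45

Ending inventory = $402.45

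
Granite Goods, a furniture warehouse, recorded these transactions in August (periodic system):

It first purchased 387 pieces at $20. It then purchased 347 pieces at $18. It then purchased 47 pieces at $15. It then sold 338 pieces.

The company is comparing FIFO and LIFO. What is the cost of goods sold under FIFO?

FIFO COGS: 338 @ $20 = $6,760
LIFO COGS: 47 @ $15 + 291 @ $18 = $5,943

COGS = $6,760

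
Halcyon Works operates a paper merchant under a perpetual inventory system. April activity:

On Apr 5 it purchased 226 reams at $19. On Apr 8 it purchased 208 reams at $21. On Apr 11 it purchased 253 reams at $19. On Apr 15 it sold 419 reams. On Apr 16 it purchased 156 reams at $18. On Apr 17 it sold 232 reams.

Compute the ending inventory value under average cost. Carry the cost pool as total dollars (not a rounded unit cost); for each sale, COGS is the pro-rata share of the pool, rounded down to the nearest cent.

After Apr 5: 226 on hand, pool $4,294.00 (≈ $19.0000 each)
After Apr 8: 434 on hand, pool $8,662.00 (≈ $19.9585 each)
After Apr 11: 687 on hand, pool $13,469.00 (≈ $19.6055 each)
Apr 15, sell 419: 419/687 × $13,469.00 → $8,214.71
After Apr 16: 424 on hand, pool $8,062.29 (≈ $19.0148 each)
Apr 17, sell 232: 232/424 × $8,062.29 → $4,411.44
Total COGS = $8,214.71 + $4,411.44 = $12,626.15
Ending inventory (cost pool remaining) = $3,650.85

Ending inventory = $3,650.85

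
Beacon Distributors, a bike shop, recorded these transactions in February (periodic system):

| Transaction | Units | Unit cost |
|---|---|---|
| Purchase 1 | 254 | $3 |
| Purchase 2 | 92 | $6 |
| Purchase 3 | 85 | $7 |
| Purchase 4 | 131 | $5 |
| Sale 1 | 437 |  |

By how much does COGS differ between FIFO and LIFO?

FIFO COGS: 254 @ $3 + 92 @ $6 + 85 @ $7 + 6 @ $5 = $1,939
LIFO COGS: 131 @ $5 + 85 @ $7 + 92 @ $6 + 129 @ $3 = $2,189
Difference = |$1,939 − $2,189| = $250

$250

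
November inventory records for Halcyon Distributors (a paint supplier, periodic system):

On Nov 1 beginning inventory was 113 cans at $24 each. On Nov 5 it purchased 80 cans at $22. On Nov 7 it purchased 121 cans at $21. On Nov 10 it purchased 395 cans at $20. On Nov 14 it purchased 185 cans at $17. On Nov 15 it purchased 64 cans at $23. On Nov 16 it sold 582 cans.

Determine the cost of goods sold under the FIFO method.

Nov 16, 582 sold [FIFO — oldest first]: 113 @ $24 + 80 @ $22 + 121 @ $21 + 268 @ $20 = $12,373
Ending inventory: 127 @ $20 + 185 @ $17 + 64 @ $23 = $7,157
Check: goods available $19,530 = COGS $12,373 + ending $7,157

COGS = $12,373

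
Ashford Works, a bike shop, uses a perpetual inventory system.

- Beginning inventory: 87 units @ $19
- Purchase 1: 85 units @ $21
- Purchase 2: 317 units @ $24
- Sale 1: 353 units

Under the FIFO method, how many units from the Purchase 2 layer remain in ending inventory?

Sale 1 (353) [FIFO — oldest first]: 87 @ $19 + 85 @ $21 + 181 @ $24 = $7,782
Ending inventory: 136 @ $24 = $3,264
Check: goods available $11,046 = COGS $7,782 + ending $3,264

136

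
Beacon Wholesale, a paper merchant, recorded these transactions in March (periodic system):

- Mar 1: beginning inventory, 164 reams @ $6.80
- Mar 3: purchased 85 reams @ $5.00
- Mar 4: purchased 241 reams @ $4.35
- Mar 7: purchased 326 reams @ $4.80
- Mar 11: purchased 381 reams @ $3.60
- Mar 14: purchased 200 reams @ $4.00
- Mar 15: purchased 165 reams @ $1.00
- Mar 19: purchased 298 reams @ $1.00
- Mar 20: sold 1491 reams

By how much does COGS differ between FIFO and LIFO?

FIFO COGS: 164 @ $6.80 + 85 @ $5.00 + 241 @ $4.35 + 326 @ $4.80 + 381 @ $3.60 + 200 @ $4.00 + 94 @ $1.00 = $6,418.95
LIFO COGS: 298 @ $1.00 + 165 @ $1.00 + 200 @ $4.00 + 381 @ $3.60 + 326 @ $4.80 + 121 @ $4.35 = $4,725.75
Difference = |$6,418.95 − $4,725.75| = $1,693.20

$1,693.20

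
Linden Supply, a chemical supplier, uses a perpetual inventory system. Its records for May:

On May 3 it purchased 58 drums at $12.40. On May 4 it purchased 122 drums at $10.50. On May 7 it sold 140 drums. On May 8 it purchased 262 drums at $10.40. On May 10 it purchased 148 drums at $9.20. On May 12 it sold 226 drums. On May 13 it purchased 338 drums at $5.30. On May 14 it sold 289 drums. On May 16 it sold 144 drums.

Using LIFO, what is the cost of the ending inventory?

Ending inventory = $1,421.60

May 7, 140 sold [LIFO — newest first]: 122 @ $10.50 + 18 @ $12.40 = $1,504.20
May 12, 226 sold [LIFO — newest first]: 148 @ $9.20 + 78 @ $10.40 = $2,172.80
May 14, 289 sold [LIFO — newest first]: 289 @ $5.30 = $1,531.70
May 16, 144 sold [LIFO — newest first]: 49 @ $5.30 + 95 @ $10.40 = $1,247.70
Total COGS = $1,504.20 + $2,172.80 + $1,531.70 + $1,247.70 = $6,456.40
Ending inventory: 40 @ $12.40 + 89 @ $10.40 = $1,421.60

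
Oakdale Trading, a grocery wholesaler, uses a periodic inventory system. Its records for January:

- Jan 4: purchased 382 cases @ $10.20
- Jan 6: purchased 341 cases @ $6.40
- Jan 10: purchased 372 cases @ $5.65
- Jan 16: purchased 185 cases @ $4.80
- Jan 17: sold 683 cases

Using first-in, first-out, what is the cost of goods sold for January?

COGS = $5,822.80

Jan 17, 683 sold [FIFO — oldest first]: 382 @ $10.20 + 301 @ $6.40 = $5,822.80
Ending inventory: 40 @ $6.40 + 372 @ $5.65 + 185 @ $4.80 = $3,245.80
Check: goods available $9,068.60 = COGS $5,822.80 + ending $3,245.80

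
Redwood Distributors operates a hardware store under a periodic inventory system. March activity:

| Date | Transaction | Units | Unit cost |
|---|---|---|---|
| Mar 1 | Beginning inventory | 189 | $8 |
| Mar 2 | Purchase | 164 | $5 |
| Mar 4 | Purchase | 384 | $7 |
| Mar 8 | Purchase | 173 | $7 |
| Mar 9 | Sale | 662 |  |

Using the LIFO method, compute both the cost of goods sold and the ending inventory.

Mar 9, 662 sold [LIFO — newest first]: 173 @ $7 + 384 @ $7 + 105 @ $5 = $4,424
Ending inventory: 189 @ $8 + 59 @ $5 = $1,807

COGS = $4,424; ending inventory = $1,807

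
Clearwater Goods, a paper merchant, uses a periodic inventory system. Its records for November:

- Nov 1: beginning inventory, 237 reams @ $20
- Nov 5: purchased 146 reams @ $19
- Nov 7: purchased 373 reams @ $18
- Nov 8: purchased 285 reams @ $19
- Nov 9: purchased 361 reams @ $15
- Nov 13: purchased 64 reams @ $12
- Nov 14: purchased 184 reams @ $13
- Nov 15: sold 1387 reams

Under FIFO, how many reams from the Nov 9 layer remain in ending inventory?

Nov 15, 1387 sold [FIFO — oldest first]: 237 @ $20 + 146 @ $19 + 373 @ $18 + 285 @ $19 + 346 @ $15 = $24,833
Ending inventory: 15 @ $15 + 64 @ $12 + 184 @ $13 = $3,385

15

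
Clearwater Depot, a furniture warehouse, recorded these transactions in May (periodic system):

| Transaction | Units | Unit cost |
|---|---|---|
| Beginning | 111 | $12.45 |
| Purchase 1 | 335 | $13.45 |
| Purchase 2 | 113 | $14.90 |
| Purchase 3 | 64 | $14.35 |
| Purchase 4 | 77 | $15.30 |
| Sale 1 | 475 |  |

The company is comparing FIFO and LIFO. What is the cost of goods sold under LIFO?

FIFO COGS: 111 @ $12.45 + 335 @ $13.45 + 29 @ $14.90 = $6,319.80
LIFO COGS: 77 @ $15.30 + 64 @ $14.35 + 113 @ $14.90 + 221 @ $13.45 = $6,752.65

COGS = $6,752.65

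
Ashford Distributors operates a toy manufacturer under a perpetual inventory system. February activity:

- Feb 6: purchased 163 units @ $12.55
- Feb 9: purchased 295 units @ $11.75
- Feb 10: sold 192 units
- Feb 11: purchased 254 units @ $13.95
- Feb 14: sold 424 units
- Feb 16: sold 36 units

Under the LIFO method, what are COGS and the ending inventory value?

Feb 10, 192 sold [LIFO — newest first]: 192 @ $11.75 = $2,256.00
Feb 14, 424 sold [LIFO — newest first]: 254 @ $13.95 + 103 @ $11.75 + 67 @ $12.55 = $5,594.40
Feb 16, 36 sold [LIFO — newest first]: 36 @ $12.55 = $451.80
Total COGS = $2,256.00 + $5,594.40 + $451.80 = $8,302.20
Ending inventory: 60 @ $12.55 = $753.00
Check: goods available $9,055.20 = COGS $8,302.20 + ending $753.00

COGS = $8,302.20; ending inventory = $753.00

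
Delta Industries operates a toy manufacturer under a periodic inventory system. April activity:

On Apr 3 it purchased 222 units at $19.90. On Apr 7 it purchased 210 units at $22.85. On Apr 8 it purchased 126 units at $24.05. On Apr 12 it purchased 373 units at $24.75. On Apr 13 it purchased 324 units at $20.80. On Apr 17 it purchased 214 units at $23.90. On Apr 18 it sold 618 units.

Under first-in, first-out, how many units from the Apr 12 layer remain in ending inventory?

313

Apr 18, 618 sold [FIFO — oldest first]: 222 @ $19.90 + 210 @ $22.85 + 126 @ $24.05 + 60 @ $24.75 = $13,731.60
Ending inventory: 313 @ $24.75 + 324 @ $20.80 + 214 @ $23.90 = $19,600.55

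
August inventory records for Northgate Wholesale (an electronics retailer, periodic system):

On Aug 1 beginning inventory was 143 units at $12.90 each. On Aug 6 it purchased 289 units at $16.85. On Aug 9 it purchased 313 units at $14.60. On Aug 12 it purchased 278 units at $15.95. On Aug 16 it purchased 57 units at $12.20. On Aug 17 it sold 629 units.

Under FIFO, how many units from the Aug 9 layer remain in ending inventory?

Aug 17, 629 sold [FIFO — oldest first]: 143 @ $12.90 + 289 @ $16.85 + 197 @ $14.60 = $9,590.55
Ending inventory: 116 @ $14.60 + 278 @ $15.95 + 57 @ $12.20 = $6,823.10

116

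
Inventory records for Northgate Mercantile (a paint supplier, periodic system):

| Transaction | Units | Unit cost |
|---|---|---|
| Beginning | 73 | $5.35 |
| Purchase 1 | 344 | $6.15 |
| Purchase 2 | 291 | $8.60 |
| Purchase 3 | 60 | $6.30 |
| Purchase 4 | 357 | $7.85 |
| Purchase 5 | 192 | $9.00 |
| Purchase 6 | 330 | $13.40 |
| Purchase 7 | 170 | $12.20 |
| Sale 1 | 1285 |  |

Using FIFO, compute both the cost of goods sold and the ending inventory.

Sale 1 (1285) [FIFO — oldest first]: 73 @ $5.35 + 344 @ $6.15 + 291 @ $8.60 + 60 @ $6.30 + 357 @ $7.85 + 160 @ $9.00 = $9,629.20
Ending inventory: 32 @ $9.00 + 330 @ $13.40 + 170 @ $12.20 = $6,784.00

COGS = $9,629.20; ending inventory = $6,784.00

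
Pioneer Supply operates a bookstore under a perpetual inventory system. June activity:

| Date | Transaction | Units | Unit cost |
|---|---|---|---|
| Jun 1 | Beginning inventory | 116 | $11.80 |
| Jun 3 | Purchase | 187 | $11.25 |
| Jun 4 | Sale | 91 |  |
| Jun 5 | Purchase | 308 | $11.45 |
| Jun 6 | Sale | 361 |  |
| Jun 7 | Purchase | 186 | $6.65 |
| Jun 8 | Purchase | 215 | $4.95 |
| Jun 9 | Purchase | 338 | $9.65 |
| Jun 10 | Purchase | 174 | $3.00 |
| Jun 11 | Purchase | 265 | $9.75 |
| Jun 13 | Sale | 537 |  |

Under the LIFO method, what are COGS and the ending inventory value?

COGS = $9,198.05; ending inventory = $6,469.70

Jun 4, 91 sold [LIFO — newest first]: 91 @ $11.25 = $1,023.75
Jun 6, 361 sold [LIFO — newest first]: 308 @ $11.45 + 53 @ $11.25 = $4,122.85
Jun 13, 537 sold [LIFO — newest first]: 265 @ $9.75 + 174 @ $3.00 + 98 @ $9.65 = $4,051.45
Total COGS = $1,023.75 + $4,122.85 + $4,051.45 = $9,198.05
Ending inventory: 116 @ $11.80 + 43 @ $11.25 + 186 @ $6.65 + 215 @ $4.95 + 240 @ $9.65 = $6,469.70
Check: goods available $15,667.75 = COGS $9,198.05 + ending $6,469.70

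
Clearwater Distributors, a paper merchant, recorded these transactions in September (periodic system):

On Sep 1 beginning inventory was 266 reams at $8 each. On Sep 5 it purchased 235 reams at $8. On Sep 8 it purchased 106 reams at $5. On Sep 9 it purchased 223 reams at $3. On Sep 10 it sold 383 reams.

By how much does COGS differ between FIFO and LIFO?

FIFO COGS: 266 @ $8 + 117 @ $8 = $3,064
LIFO COGS: 223 @ $3 + 106 @ $5 + 54 @ $8 = $1,631
Difference = |$3,064 − $1,631| = $1,433

$1,433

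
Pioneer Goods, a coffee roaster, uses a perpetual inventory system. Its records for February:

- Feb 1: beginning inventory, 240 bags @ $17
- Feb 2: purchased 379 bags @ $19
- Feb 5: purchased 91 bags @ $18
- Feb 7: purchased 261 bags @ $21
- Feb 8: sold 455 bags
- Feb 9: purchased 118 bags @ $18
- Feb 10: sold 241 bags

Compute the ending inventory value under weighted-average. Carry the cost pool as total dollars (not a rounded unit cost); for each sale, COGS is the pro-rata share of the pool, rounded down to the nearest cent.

Ending inventory = $7,377.72

After Feb 1: 240 on hand, pool $4,080.00 (≈ $17.0000 each)
After Feb 2: 619 on hand, pool $11,281.00 (≈ $18.2246 each)
After Feb 5: 710 on hand, pool $12,919.00 (≈ $18.1958 each)
After Feb 7: 971 on hand, pool $18,400.00 (≈ $18.9495 each)
Feb 8, sell 455: 455/971 × $18,400.00 → $8,622.03
After Feb 9: 634 on hand, pool $11,901.97 (≈ $18.7728 each)
Feb 10, sell 241: 241/634 × $11,901.97 → $4,524.25
Total COGS = $8,622.03 + $4,524.25 = $13,146.28
Ending inventory (cost pool remaining) = $7,377.72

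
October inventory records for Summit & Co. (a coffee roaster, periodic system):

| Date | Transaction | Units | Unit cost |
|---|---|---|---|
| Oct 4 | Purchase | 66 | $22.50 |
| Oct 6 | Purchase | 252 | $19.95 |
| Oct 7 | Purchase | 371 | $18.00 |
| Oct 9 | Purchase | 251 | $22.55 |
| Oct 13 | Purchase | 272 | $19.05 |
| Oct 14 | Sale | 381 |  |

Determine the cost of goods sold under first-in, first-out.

COGS = $7,646.40

Oct 14, 381 sold [FIFO — oldest first]: 66 @ $22.50 + 252 @ $19.95 + 63 @ $18.00 = $7,646.40
Ending inventory: 308 @ $18.00 + 251 @ $22.55 + 272 @ $19.05 = $16,385.65
Check: goods available $24,032.05 = COGS $7,646.40 + ending $16,385.65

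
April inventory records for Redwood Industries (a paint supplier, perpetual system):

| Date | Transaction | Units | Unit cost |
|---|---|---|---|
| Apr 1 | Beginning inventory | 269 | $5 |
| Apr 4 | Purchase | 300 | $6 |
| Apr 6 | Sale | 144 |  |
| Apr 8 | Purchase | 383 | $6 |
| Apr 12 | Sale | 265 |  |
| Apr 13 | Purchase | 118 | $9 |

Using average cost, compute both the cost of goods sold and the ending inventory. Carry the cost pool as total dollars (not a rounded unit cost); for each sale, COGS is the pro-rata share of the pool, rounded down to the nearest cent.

COGS = $2,320.02; ending inventory = $4,184.98

After Apr 1: 269 on hand, pool $1,345.00 (≈ $5.0000 each)
After Apr 4: 569 on hand, pool $3,145.00 (≈ $5.5272 each)
Apr 6, sell 144: 144/569 × $3,145.00 → $795.92
After Apr 8: 808 on hand, pool $4,647.08 (≈ $5.7513 each)
Apr 12, sell 265: 265/808 × $4,647.08 → $1,524.10
After Apr 13: 661 on hand, pool $4,184.98 (≈ $6.3313 each)
Total COGS = $795.92 + $1,524.10 = $2,320.02
Ending inventory (cost pool remaining) = $4,184.98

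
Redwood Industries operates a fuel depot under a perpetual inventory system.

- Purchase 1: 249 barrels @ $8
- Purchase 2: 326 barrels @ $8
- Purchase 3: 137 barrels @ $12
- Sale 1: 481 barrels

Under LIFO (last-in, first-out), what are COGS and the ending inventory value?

Sale 1 (481) [LIFO — newest first]: 137 @ $12 + 326 @ $8 + 18 @ $8 = $4,396
Ending inventory: 231 @ $8 = $1,848
Check: goods available $6,244 = COGS $4,396 + ending $1,848

COGS = $4,396; ending inventory = $1,848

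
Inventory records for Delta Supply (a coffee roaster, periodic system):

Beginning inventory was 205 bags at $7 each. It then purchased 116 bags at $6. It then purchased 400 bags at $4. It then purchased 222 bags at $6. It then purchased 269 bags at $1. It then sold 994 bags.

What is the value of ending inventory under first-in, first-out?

Ending inventory = $218

Sale 1 (994) [FIFO — oldest first]: 205 @ $7 + 116 @ $6 + 400 @ $4 + 222 @ $6 + 51 @ $1 = $5,114
Ending inventory: 218 @ $1 = $218
Check: goods available $5,332 = COGS $5,114 + ending $218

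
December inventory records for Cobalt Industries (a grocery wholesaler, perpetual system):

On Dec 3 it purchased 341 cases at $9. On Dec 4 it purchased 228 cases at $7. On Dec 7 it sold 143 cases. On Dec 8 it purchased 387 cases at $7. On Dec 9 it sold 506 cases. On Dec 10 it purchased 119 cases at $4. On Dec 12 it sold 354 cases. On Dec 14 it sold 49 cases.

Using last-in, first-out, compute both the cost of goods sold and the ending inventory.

COGS = $7,643; ending inventory = $207

Dec 7, 143 sold [LIFO — newest first]: 143 @ $7 = $1,001
Dec 9, 506 sold [LIFO — newest first]: 387 @ $7 + 85 @ $7 + 34 @ $9 = $3,610
Dec 12, 354 sold [LIFO — newest first]: 119 @ $4 + 235 @ $9 = $2,591
Dec 14, 49 sold [LIFO — newest first]: 49 @ $9 = $441
Total COGS = $1,001 + $3,610 + $2,591 + $441 = $7,643
Ending inventory: 23 @ $9 = $207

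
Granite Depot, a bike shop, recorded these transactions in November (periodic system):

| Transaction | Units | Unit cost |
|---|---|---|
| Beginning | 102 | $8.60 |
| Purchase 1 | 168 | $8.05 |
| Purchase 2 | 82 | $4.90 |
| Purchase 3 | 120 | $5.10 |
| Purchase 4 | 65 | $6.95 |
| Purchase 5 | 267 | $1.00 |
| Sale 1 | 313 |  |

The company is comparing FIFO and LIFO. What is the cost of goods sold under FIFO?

FIFO COGS: 102 @ $8.60 + 168 @ $8.05 + 43 @ $4.90 = $2,440.30
LIFO COGS: 267 @ $1.00 + 46 @ $6.95 = $586.70

COGS = $2,440.30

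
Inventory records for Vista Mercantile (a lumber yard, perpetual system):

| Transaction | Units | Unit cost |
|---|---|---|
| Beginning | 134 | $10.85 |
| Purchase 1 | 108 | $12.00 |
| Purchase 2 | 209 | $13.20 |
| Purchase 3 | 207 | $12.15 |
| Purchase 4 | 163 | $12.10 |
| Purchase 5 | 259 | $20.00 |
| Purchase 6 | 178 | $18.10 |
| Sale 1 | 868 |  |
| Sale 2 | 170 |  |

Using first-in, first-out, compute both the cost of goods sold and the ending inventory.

COGS = $14,336.05; ending inventory = $4,061.80

Sale 1 (868) [FIFO — oldest first]: 134 @ $10.85 + 108 @ $12.00 + 209 @ $13.20 + 207 @ $12.15 + 163 @ $12.10 + 47 @ $20.00 = $10,936.05
Sale 2 (170) [FIFO — oldest first]: 170 @ $20.00 = $3,400.00
Total COGS = $10,936.05 + $3,400.00 = $14,336.05
Ending inventory: 42 @ $20.00 + 178 @ $18.10 = $4,061.80
Check: goods available $18,397.85 = COGS $14,336.05 + ending $4,061.80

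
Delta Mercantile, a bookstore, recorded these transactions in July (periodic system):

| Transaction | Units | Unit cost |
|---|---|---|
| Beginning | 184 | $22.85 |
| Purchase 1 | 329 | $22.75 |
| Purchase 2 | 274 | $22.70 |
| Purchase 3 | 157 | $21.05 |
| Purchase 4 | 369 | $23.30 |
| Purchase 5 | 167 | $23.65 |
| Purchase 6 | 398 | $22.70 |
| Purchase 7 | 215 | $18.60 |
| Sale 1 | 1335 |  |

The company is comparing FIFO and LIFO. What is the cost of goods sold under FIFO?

COGS = $30,331.80

FIFO COGS: 184 @ $22.85 + 329 @ $22.75 + 274 @ $22.70 + 157 @ $21.05 + 369 @ $23.30 + 22 @ $23.65 = $30,331.80
LIFO COGS: 215 @ $18.60 + 398 @ $22.70 + 167 @ $23.65 + 369 @ $23.30 + 157 @ $21.05 + 29 @ $22.70 = $29,544.00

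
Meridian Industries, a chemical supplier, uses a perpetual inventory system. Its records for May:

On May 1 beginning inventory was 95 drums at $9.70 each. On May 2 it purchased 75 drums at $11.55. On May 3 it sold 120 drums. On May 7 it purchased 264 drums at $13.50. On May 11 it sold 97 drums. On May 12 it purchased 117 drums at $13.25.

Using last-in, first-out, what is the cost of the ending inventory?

May 3, 120 sold [LIFO — newest first]: 75 @ $11.55 + 45 @ $9.70 = $1,302.75
May 11, 97 sold [LIFO — newest first]: 97 @ $13.50 = $1,309.50
Total COGS = $1,302.75 + $1,309.50 = $2,612.25
Ending inventory: 50 @ $9.70 + 167 @ $13.50 + 117 @ $13.25 = $4,289.75

Ending inventory = $4,289.75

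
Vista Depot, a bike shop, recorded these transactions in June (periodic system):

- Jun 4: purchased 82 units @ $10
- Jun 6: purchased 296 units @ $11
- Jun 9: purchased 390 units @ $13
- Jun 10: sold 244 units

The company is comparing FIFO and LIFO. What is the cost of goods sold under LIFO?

COGS = $3,172

FIFO COGS: 82 @ $10 + 162 @ $11 = $2,602
LIFO COGS: 244 @ $13 = $3,172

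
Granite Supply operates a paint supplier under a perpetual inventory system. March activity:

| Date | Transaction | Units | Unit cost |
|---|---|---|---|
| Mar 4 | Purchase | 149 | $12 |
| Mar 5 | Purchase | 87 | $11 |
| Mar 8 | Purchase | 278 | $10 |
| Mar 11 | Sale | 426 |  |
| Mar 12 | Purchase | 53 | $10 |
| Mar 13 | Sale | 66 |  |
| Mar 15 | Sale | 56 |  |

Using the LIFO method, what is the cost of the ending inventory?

Mar 11, 426 sold [LIFO — newest first]: 278 @ $10 + 87 @ $11 + 61 @ $12 = $4,469
Mar 13, 66 sold [LIFO — newest first]: 53 @ $10 + 13 @ $12 = $686
Mar 15, 56 sold [LIFO — newest first]: 56 @ $12 = $672
Total COGS = $4,469 + $686 + $672 = $5,827
Ending inventory: 19 @ $12 = $228
Check: goods available $6,055 = COGS $5,827 + ending $228

Ending inventory = $228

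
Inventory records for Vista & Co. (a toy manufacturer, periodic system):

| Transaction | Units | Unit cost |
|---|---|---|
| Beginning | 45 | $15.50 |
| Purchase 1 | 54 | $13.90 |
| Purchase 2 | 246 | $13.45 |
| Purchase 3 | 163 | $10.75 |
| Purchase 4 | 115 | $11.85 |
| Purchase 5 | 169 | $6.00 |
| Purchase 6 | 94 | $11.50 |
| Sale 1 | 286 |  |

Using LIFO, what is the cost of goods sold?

Sale 1 (286) [LIFO — newest first]: 94 @ $11.50 + 169 @ $6.00 + 23 @ $11.85 = $2,367.55
Ending inventory: 45 @ $15.50 + 54 @ $13.90 + 246 @ $13.45 + 163 @ $10.75 + 92 @ $11.85 = $7,599.25
Check: goods available $9,966.80 = COGS $2,367.55 + ending $7,599.25

COGS = $2,367.55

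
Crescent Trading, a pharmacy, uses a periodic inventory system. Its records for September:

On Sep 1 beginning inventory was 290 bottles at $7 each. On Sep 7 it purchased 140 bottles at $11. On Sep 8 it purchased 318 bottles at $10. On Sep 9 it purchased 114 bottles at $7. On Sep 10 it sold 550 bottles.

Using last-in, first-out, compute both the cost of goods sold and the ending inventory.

COGS = $5,276; ending inventory = $2,272

Sep 10, 550 sold [LIFO — newest first]: 114 @ $7 + 318 @ $10 + 118 @ $11 = $5,276
Ending inventory: 290 @ $7 + 22 @ $11 = $2,272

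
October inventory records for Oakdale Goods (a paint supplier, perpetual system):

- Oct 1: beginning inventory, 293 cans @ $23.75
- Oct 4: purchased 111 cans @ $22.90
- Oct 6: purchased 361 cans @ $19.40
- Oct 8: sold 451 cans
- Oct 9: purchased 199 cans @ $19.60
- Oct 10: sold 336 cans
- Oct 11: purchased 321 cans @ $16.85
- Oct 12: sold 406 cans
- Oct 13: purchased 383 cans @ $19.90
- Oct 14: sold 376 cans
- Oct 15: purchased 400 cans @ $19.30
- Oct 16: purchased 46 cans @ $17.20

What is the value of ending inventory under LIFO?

Oct 8, 451 sold [LIFO — newest first]: 361 @ $19.40 + 90 @ $22.90 = $9,064.40
Oct 10, 336 sold [LIFO — newest first]: 199 @ $19.60 + 21 @ $22.90 + 116 @ $23.75 = $7,136.30
Oct 12, 406 sold [LIFO — newest first]: 321 @ $16.85 + 85 @ $23.75 = $7,427.60
Oct 14, 376 sold [LIFO — newest first]: 376 @ $19.90 = $7,482.40
Total COGS = $9,064.40 + $7,136.30 + $7,427.60 + $7,482.40 = $31,110.70
Ending inventory: 92 @ $23.75 + 7 @ $19.90 + 400 @ $19.30 + 46 @ $17.20 = $10,835.50

Ending inventory = $10,835.50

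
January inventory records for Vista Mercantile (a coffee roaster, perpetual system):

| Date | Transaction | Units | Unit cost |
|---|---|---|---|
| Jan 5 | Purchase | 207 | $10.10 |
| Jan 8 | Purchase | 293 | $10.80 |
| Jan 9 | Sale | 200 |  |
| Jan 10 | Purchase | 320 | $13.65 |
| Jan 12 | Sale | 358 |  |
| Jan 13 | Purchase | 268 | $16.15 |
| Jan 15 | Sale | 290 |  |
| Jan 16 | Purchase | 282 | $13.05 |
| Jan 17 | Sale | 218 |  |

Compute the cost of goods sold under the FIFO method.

COGS = $13,596.00

Jan 9, 200 sold [FIFO — oldest first]: 200 @ $10.10 = $2,020.00
Jan 12, 358 sold [FIFO — oldest first]: 7 @ $10.10 + 293 @ $10.80 + 58 @ $13.65 = $4,026.80
Jan 15, 290 sold [FIFO — oldest first]: 262 @ $13.65 + 28 @ $16.15 = $4,028.50
Jan 17, 218 sold [FIFO — oldest first]: 218 @ $16.15 = $3,520.70
Total COGS = $2,020.00 + $4,026.80 + $4,028.50 + $3,520.70 = $13,596.00
Ending inventory: 22 @ $16.15 + 282 @ $13.05 = $4,035.40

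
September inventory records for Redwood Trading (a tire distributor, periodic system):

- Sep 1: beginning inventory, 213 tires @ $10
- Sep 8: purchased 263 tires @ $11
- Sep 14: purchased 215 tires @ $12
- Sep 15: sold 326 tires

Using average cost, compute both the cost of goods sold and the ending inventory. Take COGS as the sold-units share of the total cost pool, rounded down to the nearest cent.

COGS = $3,586.94; ending inventory = $4,016.06

Sep 15, sell 326: 326/691 × $7,603.00 → $3,586.94
Ending inventory (cost pool remaining) = $4,016.06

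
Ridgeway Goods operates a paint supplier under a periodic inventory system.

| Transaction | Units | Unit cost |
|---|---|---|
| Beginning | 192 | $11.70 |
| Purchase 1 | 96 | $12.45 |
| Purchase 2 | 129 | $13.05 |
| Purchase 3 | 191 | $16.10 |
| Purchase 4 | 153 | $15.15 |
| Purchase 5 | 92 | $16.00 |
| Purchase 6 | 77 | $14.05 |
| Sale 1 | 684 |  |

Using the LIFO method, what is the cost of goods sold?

COGS = $10,153.25

Sale 1 (684) [LIFO — newest first]: 77 @ $14.05 + 92 @ $16.00 + 153 @ $15.15 + 191 @ $16.10 + 129 @ $13.05 + 42 @ $12.45 = $10,153.25
Ending inventory: 192 @ $11.70 + 54 @ $12.45 = $2,918.70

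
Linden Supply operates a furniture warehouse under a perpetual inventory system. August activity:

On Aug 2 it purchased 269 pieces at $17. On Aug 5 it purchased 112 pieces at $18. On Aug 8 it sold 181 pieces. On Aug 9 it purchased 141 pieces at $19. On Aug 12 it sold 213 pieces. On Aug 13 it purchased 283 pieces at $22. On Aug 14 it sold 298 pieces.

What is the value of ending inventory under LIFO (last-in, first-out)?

Aug 8, 181 sold [LIFO — newest first]: 112 @ $18 + 69 @ $17 = $3,189
Aug 12, 213 sold [LIFO — newest first]: 141 @ $19 + 72 @ $17 = $3,903
Aug 14, 298 sold [LIFO — newest first]: 283 @ $22 + 15 @ $17 = $6,481
Total COGS = $3,189 + $3,903 + $6,481 = $13,573
Ending inventory: 113 @ $17 = $1,921

Ending inventory = $1,921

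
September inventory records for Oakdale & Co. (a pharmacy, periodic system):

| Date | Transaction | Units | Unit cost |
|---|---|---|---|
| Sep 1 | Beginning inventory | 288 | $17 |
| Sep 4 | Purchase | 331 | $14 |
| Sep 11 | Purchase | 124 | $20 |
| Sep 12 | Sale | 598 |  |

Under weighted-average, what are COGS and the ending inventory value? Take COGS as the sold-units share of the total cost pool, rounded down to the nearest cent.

Sep 12, sell 598: 598/743 × $12,010.00 → $9,666.19
Ending inventory (cost pool remaining) = $2,343.81

COGS = $9,666.19; ending inventory = $2,343.81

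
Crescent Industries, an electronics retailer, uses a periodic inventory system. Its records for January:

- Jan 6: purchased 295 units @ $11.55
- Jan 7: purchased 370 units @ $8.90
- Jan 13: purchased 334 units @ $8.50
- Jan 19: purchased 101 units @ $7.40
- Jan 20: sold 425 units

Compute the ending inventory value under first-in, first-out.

Jan 20, 425 sold [FIFO — oldest first]: 295 @ $11.55 + 130 @ $8.90 = $4,564.25
Ending inventory: 240 @ $8.90 + 334 @ $8.50 + 101 @ $7.40 = $5,722.40

Ending inventory = $5,722.40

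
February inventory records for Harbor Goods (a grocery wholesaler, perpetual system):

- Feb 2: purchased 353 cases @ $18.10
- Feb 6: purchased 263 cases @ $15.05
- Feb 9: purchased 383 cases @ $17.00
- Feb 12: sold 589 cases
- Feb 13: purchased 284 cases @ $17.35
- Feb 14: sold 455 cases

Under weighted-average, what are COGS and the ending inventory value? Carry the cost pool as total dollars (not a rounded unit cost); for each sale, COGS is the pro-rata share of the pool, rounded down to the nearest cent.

COGS = $17,706.21; ending inventory = $4,079.64

After Feb 2: 353 on hand, pool $6,389.30 (≈ $18.1000 each)
After Feb 6: 616 on hand, pool $10,347.45 (≈ $16.7978 each)
After Feb 9: 999 on hand, pool $16,858.45 (≈ $16.8753 each)
Feb 12, sell 589: 589/999 × $16,858.45 → $9,939.56
After Feb 13: 694 on hand, pool $11,846.29 (≈ $17.0696 each)
Feb 14, sell 455: 455/694 × $11,846.29 → $7,766.65
Total COGS = $9,939.56 + $7,766.65 = $17,706.21
Ending inventory (cost pool remaining) = $4,079.64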